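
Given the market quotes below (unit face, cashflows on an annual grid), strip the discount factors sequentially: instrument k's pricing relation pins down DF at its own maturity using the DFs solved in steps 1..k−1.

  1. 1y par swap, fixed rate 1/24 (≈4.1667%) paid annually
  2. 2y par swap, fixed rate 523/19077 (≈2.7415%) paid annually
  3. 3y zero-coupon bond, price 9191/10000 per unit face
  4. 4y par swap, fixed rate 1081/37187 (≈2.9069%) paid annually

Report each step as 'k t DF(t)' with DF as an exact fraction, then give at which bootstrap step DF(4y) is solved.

step 1 [1y] swap r/1=1/24: DF=(1 − 1/24·(0))/(1+1/24) = 24/25 ≈ 0.960000
step 2 [2y] swap r/1=523/19077: DF=(1 − 523/19077·(0.960000))/(1+523/19077) = 9477/10000 ≈ 0.947700
step 3 [3y] zero: DF = P = 9191/10000 ≈ 0.919100
step 4 [4y] swap r/1=1081/37187: DF=(1 − 1081/37187·(0.960000+0.947700+0.919100))/(1+1081/37187) = 8919/10000 ≈ 0.891900

1 1 24/25
2 2 9477/10000
3 3 9191/10000
4 4 8919/10000
DF(4y) is solved at step 4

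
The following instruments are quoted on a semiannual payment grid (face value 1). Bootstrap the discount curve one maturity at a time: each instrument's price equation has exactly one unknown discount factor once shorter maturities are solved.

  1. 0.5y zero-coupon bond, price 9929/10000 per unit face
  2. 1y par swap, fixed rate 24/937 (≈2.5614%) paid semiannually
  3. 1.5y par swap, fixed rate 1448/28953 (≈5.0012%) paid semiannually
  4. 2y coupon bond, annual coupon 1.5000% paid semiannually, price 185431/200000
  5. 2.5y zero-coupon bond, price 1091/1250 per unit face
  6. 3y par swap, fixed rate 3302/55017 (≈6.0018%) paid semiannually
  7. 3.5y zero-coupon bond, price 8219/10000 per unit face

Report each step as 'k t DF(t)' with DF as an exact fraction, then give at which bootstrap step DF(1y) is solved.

1 1/2 9929/10000
2 1 2437/2500
3 3/2 2319/2500
4 2 8987/10000
5 5/2 1091/1250
6 3 8349/10000
7 7/2 8219/10000
DF(1y) is solved at step 2

step 1 [0.5y] zero: DF = P = 9929/10000 ≈ 0.992900
step 2 [1y] swap r/2=12/937: DF=(1 − 12/937·(0.992900))/(1+12/937) = 2437/2500 ≈ 0.974800
step 3 [1.5y] swap r/2=724/28953: DF=(1 − 724/28953·(0.992900+0.974800))/(1+724/28953) = 2319/2500 ≈ 0.927600
step 4 [2y] bond c/2=3/400: DF=(185431/200000 − 3/400·(0.992900+0.974800+0.927600))/(1+3/400) = 8987/10000 ≈ 0.898700
step 5 [2.5y] zero: DF = P = 1091/1250 ≈ 0.872800
step 6 [3y] swap r/2=1651/55017: DF=(1 − 1651/55017·(0.992900+0.974800+0.927600+0.898700+0.872800))/(1+1651/55017) = 8349/10000 ≈ 0.834900
step 7 [3.5y] zero: DF = P = 8219/10000 ≈ 0.821900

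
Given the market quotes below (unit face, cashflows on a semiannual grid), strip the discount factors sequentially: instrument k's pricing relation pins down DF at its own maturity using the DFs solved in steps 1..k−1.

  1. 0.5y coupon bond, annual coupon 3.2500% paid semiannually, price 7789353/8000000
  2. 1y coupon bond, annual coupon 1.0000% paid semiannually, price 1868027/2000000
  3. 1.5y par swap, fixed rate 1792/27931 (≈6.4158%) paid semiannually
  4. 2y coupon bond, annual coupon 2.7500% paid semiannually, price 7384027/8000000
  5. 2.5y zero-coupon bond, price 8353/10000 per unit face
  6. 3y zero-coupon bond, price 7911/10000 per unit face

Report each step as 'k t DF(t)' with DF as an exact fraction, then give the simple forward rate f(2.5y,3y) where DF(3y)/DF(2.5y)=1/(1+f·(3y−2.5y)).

step 1 [0.5y] bond c/2=13/800: DF=(7789353/8000000 − 13/800·(0))/(1+13/800) = 9581/10000 ≈ 0.958100
step 2 [1y] bond c/2=1/200: DF=(1868027/2000000 − 1/200·(0.958100))/(1+1/200) = 4623/5000 ≈ 0.924600
step 3 [1.5y] swap r/2=896/27931: DF=(1 − 896/27931·(0.958100+0.924600))/(1+896/27931) = 569/625 ≈ 0.910400
step 4 [2y] bond c/2=11/800: DF=(7384027/8000000 − 11/800·(0.958100+0.924600+0.910400))/(1+11/800) = 4363/5000 ≈ 0.872600
step 5 [2.5y] zero: DF = P = 8353/10000 ≈ 0.835300
step 6 [3y] zero: DF = P = 7911/10000 ≈ 0.791100

1 1/2 9581/10000
2 1 4623/5000
3 3/2 569/625
4 2 4363/5000
5 5/2 8353/10000
6 3 7911/10000
f(2.5y,3y) = ((8353/10000)/(7911/10000) − 1)/(1/2) = 884/7911 ≈ 11.1743%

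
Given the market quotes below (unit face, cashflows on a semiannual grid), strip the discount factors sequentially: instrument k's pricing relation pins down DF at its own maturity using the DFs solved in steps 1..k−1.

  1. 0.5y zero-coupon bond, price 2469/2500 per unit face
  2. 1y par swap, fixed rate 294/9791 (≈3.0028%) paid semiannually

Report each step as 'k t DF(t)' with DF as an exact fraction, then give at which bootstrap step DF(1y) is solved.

1 1/2 2469/2500
2 1 4853/5000
DF(1y) is solved at step 2

step 1 [0.5y] zero: DF = P = 2469/2500 ≈ 0.987600
step 2 [1y] swap r/2=147/9791: DF=(1 − 147/9791·(0.987600))/(1+147/9791) = 4853/5000 ≈ 0.970600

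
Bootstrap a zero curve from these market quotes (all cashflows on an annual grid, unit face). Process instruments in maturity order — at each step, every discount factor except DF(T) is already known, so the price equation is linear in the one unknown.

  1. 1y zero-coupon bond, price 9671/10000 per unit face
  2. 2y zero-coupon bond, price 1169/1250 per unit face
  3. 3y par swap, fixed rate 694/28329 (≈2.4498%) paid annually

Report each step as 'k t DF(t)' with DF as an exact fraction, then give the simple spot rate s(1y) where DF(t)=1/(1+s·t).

step 1 [1y] zero: DF = P = 9671/10000 ≈ 0.967100
step 2 [2y] zero: DF = P = 1169/1250 ≈ 0.935200
step 3 [3y] swap r/1=694/28329: DF=(1 − 694/28329·(0.967100+0.935200))/(1+694/28329) = 4653/5000 ≈ 0.930600

1 1 9671/10000
2 2 1169/1250
3 3 4653/5000
s(1y) = (1/(9671/10000) − 1)/(1) = 329/9671 ≈ 3.4019%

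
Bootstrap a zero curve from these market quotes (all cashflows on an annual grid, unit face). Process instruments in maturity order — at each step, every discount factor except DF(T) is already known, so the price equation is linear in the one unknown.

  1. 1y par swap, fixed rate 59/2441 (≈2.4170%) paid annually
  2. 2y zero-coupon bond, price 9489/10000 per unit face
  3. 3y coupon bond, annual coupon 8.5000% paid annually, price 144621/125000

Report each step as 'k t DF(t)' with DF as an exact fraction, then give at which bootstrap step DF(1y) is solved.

step 1 [1y] swap r/1=59/2441: DF=(1 − 59/2441·(0))/(1+59/2441) = 2441/2500 ≈ 0.976400
step 2 [2y] zero: DF = P = 9489/10000 ≈ 0.948900
step 3 [3y] bond c/1=17/200: DF=(144621/125000 − 17/200·(0.976400+0.948900))/(1+17/200) = 1831/2000 ≈ 0.915500

1 1 2441/2500
2 2 9489/10000
3 3 1831/2000
DF(1y) is solved at step 1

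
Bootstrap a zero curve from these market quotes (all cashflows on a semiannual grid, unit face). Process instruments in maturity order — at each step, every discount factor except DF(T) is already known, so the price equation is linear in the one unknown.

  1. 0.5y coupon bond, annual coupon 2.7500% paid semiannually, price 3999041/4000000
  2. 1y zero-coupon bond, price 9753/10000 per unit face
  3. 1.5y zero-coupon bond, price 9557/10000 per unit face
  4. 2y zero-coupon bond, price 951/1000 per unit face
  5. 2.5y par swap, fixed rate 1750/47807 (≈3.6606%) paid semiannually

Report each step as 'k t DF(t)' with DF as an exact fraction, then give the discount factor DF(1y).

step 1 [0.5y] bond c/2=11/800: DF=(3999041/4000000 − 11/800·(0))/(1+11/800) = 4931/5000 ≈ 0.986200
step 2 [1y] zero: DF = P = 9753/10000 ≈ 0.975300
step 3 [1.5y] zero: DF = P = 9557/10000 ≈ 0.955700
step 4 [2y] zero: DF = P = 951/1000 ≈ 0.951000
step 5 [2.5y] swap r/2=875/47807: DF=(1 − 875/47807·(0.986200+0.975300+0.955700+0.951000))/(1+875/47807) = 73/80 ≈ 0.912500

1 1/2 4931/5000
2 1 9753/10000
3 3/2 9557/10000
4 2 951/1000
5 5/2 73/80
DF(1y) = 9753/10000 ≈ 0.975300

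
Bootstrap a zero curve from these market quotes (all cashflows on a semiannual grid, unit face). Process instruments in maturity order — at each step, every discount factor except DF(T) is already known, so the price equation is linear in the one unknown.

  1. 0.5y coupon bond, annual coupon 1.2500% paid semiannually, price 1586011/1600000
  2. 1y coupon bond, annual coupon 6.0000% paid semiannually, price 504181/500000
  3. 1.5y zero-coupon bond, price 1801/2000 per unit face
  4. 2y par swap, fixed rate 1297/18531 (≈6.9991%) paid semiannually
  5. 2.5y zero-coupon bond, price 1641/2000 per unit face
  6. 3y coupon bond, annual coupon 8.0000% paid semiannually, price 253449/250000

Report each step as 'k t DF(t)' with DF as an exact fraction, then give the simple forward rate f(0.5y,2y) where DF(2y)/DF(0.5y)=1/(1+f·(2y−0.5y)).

step 1 [0.5y] bond c/2=1/160: DF=(1586011/1600000 − 1/160·(0))/(1+1/160) = 9851/10000 ≈ 0.985100
step 2 [1y] bond c/2=3/100: DF=(504181/500000 − 3/100·(0.985100))/(1+3/100) = 9503/10000 ≈ 0.950300
step 3 [1.5y] zero: DF = P = 1801/2000 ≈ 0.900500
step 4 [2y] swap r/2=1297/37062: DF=(1 − 1297/37062·(0.985100+0.950300+0.900500))/(1+1297/37062) = 8703/10000 ≈ 0.870300
step 5 [2.5y] zero: DF = P = 1641/2000 ≈ 0.820500
step 6 [3y] bond c/2=1/25: DF=(253449/250000 − 1/25·(0.985100+0.950300+0.900500+0.870300+0.820500))/(1+1/25) = 8007/10000 ≈ 0.800700

1 1/2 9851/10000
2 1 9503/10000
3 3/2 1801/2000
4 2 8703/10000
5 5/2 1641/2000
6 3 8007/10000
f(0.5y,2y) = ((9851/10000)/(8703/10000) − 1)/(3/2) = 2296/26109 ≈ 8.7939%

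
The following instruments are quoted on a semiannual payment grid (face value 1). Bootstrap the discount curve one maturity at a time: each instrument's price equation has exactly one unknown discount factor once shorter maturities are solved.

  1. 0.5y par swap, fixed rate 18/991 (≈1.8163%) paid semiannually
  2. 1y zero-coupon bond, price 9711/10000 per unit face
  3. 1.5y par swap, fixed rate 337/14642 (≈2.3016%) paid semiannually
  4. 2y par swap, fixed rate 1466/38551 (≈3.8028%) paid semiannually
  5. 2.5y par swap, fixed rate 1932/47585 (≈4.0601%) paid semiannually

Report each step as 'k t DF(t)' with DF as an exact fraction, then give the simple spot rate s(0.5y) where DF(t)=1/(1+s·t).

1 1/2 991/1000
2 1 9711/10000
3 3/2 9663/10000
4 2 9267/10000
5 5/2 4517/5000
s(0.5y) = (1/(991/1000) − 1)/(1/2) = 18/991 ≈ 1.8163%

step 1 [0.5y] swap r/2=9/991: DF=(1 − 9/991·(0))/(1+9/991) = 991/1000 ≈ 0.991000
step 2 [1y] zero: DF = P = 9711/10000 ≈ 0.971100
step 3 [1.5y] swap r/2=337/29284: DF=(1 − 337/29284·(0.991000+0.971100))/(1+337/29284) = 9663/10000 ≈ 0.966300
step 4 [2y] swap r/2=733/38551: DF=(1 − 733/38551·(0.991000+0.971100+0.966300))/(1+733/38551) = 9267/10000 ≈ 0.926700
step 5 [2.5y] swap r/2=966/47585: DF=(1 − 966/47585·(0.991000+0.971100+0.966300+0.926700))/(1+966/47585) = 4517/5000 ≈ 0.903400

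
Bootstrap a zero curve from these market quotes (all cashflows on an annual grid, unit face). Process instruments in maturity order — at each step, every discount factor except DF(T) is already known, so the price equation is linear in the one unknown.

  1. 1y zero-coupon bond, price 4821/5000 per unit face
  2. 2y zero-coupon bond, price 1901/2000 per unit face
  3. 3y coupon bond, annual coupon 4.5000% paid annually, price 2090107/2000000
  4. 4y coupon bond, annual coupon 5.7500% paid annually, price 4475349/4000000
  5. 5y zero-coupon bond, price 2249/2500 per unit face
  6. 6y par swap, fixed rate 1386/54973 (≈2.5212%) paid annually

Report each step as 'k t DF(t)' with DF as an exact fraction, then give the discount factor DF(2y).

step 1 [1y] zero: DF = P = 4821/5000 ≈ 0.964200
step 2 [2y] zero: DF = P = 1901/2000 ≈ 0.950500
step 3 [3y] bond c/1=9/200: DF=(2090107/2000000 − 9/200·(0.964200+0.950500))/(1+9/200) = 1147/1250 ≈ 0.917600
step 4 [4y] bond c/1=23/400: DF=(4475349/4000000 − 23/400·(0.964200+0.950500+0.917600))/(1+23/400) = 113/125 ≈ 0.904000
step 5 [5y] zero: DF = P = 2249/2500 ≈ 0.899600
step 6 [6y] swap r/1=1386/54973: DF=(1 − 1386/54973·(0.964200+0.950500+0.917600+0.904000+0.899600))/(1+1386/54973) = 4307/5000 ≈ 0.861400

1 1 4821/5000
2 2 1901/2000
3 3 1147/1250
4 4 113/125
5 5 2249/2500
6 6 4307/5000
DF(2y) = 1901/2000 ≈ 0.950500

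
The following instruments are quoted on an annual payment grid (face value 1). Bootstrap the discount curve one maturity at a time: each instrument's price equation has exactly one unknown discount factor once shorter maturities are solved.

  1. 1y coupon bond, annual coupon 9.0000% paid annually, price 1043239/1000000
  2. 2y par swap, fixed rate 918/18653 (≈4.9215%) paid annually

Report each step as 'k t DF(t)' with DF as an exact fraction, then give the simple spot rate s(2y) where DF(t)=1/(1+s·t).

1 1 9571/10000
2 2 4541/5000
s(2y) = (1/(4541/5000) − 1)/(2) = 459/9082 ≈ 5.0540%

step 1 [1y] bond c/1=9/100: DF=(1043239/1000000 − 9/100·(0))/(1+9/100) = 9571/10000 ≈ 0.957100
step 2 [2y] swap r/1=918/18653: DF=(1 − 918/18653·(0.957100))/(1+918/18653) = 4541/5000 ≈ 0.908200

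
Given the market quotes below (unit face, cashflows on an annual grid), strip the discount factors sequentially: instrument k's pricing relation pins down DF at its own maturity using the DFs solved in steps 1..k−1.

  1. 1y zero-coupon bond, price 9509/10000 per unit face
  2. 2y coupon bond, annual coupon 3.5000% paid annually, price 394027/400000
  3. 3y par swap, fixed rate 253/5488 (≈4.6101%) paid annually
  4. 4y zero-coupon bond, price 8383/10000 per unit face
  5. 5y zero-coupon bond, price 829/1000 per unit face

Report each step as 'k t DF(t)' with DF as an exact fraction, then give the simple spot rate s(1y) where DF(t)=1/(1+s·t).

1 1 9509/10000
2 2 2299/2500
3 3 1747/2000
4 4 8383/10000
5 5 829/1000
s(1y) = (1/(9509/10000) − 1)/(1) = 491/9509 ≈ 5.1635%

step 1 [1y] zero: DF = P = 9509/10000 ≈ 0.950900
step 2 [2y] bond c/1=7/200: DF=(394027/400000 − 7/200·(0.950900))/(1+7/200) = 2299/2500 ≈ 0.919600
step 3 [3y] swap r/1=253/5488: DF=(1 − 253/5488·(0.950900+0.919600))/(1+253/5488) = 1747/2000 ≈ 0.873500
step 4 [4y] zero: DF = P = 8383/10000 ≈ 0.838300
step 5 [5y] zero: DF = P = 829/1000 ≈ 0.829000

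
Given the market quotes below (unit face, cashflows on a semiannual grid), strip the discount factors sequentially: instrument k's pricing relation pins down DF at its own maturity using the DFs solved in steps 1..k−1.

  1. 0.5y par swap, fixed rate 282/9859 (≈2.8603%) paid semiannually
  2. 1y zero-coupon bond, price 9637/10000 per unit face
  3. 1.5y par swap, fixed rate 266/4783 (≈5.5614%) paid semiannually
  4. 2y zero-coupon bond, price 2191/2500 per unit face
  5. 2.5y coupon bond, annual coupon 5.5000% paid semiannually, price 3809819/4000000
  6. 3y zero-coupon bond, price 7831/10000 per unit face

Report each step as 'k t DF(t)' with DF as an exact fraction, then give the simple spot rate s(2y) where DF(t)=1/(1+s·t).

1 1/2 9859/10000
2 1 9637/10000
3 3/2 4601/5000
4 2 2191/2500
5 5/2 8267/10000
6 3 7831/10000
s(2y) = (1/(2191/2500) − 1)/(2) = 309/4382 ≈ 7.0516%

step 1 [0.5y] swap r/2=141/9859: DF=(1 − 141/9859·(0))/(1+141/9859) = 9859/10000 ≈ 0.985900
step 2 [1y] zero: DF = P = 9637/10000 ≈ 0.963700
step 3 [1.5y] swap r/2=133/4783: DF=(1 − 133/4783·(0.985900+0.963700))/(1+133/4783) = 4601/5000 ≈ 0.920200
step 4 [2y] zero: DF = P = 2191/2500 ≈ 0.876400
step 5 [2.5y] bond c/2=11/400: DF=(3809819/4000000 − 11/400·(0.985900+0.963700+0.920200+0.876400))/(1+11/400) = 8267/10000 ≈ 0.826700
step 6 [3y] zero: DF = P = 7831/10000 ≈ 0.783100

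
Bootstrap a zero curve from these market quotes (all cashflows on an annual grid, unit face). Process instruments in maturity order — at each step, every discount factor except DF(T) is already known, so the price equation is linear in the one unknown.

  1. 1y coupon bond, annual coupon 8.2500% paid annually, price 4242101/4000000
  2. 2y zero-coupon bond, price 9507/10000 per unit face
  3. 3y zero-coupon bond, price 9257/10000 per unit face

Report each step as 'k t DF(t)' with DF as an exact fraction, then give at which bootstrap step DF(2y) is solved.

1 1 9797/10000
2 2 9507/10000
3 3 9257/10000
DF(2y) is solved at step 2

step 1 [1y] bond c/1=33/400: DF=(4242101/4000000 − 33/400·(0))/(1+33/400) = 9797/10000 ≈ 0.979700
step 2 [2y] zero: DF = P = 9507/10000 ≈ 0.950700
step 3 [3y] zero: DF = P = 9257/10000 ≈ 0.925700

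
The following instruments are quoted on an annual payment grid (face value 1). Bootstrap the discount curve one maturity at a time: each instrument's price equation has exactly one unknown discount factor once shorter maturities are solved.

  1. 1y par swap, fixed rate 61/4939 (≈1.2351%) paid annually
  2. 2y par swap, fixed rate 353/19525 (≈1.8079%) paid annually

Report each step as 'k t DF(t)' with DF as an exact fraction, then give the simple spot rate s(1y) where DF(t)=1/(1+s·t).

step 1 [1y] swap r/1=61/4939: DF=(1 − 61/4939·(0))/(1+61/4939) = 4939/5000 ≈ 0.987800
step 2 [2y] swap r/1=353/19525: DF=(1 − 353/19525·(0.987800))/(1+353/19525) = 9647/10000 ≈ 0.964700

1 1 4939/5000
2 2 9647/10000
s(1y) = (1/(4939/5000) − 1)/(1) = 61/4939 ≈ 1.2351%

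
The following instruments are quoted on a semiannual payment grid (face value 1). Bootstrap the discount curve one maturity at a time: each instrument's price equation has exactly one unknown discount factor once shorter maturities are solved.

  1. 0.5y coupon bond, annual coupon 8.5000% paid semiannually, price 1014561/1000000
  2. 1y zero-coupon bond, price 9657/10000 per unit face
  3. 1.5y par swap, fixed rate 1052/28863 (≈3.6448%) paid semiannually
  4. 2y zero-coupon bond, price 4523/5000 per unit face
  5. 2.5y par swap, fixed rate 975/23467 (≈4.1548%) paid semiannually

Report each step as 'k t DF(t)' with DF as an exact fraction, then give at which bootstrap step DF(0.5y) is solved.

1 1/2 2433/2500
2 1 9657/10000
3 3/2 4737/5000
4 2 4523/5000
5 5/2 361/400
DF(0.5y) is solved at step 1

step 1 [0.5y] bond c/2=17/400: DF=(1014561/1000000 − 17/400·(0))/(1+17/400) = 2433/2500 ≈ 0.973200
step 2 [1y] zero: DF = P = 9657/10000 ≈ 0.965700
step 3 [1.5y] swap r/2=526/28863: DF=(1 − 526/28863·(0.973200+0.965700))/(1+526/28863) = 4737/5000 ≈ 0.947400
step 4 [2y] zero: DF = P = 4523/5000 ≈ 0.904600
step 5 [2.5y] swap r/2=975/46934: DF=(1 − 975/46934·(0.973200+0.965700+0.947400+0.904600))/(1+975/46934) = 361/400 ≈ 0.902500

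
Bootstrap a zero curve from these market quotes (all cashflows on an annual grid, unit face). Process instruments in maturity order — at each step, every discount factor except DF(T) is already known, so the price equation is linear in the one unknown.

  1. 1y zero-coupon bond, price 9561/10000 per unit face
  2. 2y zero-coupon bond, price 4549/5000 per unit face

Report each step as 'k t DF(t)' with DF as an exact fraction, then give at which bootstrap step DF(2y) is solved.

1 1 9561/10000
2 2 4549/5000
DF(2y) is solved at step 2

step 1 [1y] zero: DF = P = 9561/10000 ≈ 0.956100
step 2 [2y] zero: DF = P = 4549/5000 ≈ 0.909800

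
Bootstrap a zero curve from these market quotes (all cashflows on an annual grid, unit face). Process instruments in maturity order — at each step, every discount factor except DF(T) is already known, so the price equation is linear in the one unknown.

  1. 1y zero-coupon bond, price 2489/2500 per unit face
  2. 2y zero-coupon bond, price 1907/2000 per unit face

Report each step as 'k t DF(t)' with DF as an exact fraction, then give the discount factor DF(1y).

step 1 [1y] zero: DF = P = 2489/2500 ≈ 0.995600
step 2 [2y] zero: DF = P = 1907/2000 ≈ 0.953500

1 1 2489/2500
2 2 1907/2000
DF(1y) = 2489/2500 ≈ 0.995600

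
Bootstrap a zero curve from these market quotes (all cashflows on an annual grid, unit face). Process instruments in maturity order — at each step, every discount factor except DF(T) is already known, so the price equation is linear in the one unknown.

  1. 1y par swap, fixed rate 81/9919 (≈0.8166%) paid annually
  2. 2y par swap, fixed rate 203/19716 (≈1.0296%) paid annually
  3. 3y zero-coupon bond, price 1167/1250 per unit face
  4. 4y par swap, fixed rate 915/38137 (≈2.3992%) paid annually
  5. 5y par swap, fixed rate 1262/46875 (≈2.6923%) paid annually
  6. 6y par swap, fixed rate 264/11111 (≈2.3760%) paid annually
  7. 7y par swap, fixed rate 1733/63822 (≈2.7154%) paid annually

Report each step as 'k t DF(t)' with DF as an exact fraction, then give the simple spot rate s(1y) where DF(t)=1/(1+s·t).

step 1 [1y] swap r/1=81/9919: DF=(1 − 81/9919·(0))/(1+81/9919) = 9919/10000 ≈ 0.991900
step 2 [2y] swap r/1=203/19716: DF=(1 − 203/19716·(0.991900))/(1+203/19716) = 9797/10000 ≈ 0.979700
step 3 [3y] zero: DF = P = 1167/1250 ≈ 0.933600
step 4 [4y] swap r/1=915/38137: DF=(1 − 915/38137·(0.991900+0.979700+0.933600))/(1+915/38137) = 1817/2000 ≈ 0.908500
step 5 [5y] swap r/1=1262/46875: DF=(1 − 1262/46875·(0.991900+0.979700+0.933600+0.908500))/(1+1262/46875) = 4369/5000 ≈ 0.873800
step 6 [6y] swap r/1=264/11111: DF=(1 − 264/11111·(0.991900+0.979700+0.933600+0.908500+0.873800))/(1+264/11111) = 217/250 ≈ 0.868000
step 7 [7y] swap r/1=1733/63822: DF=(1 − 1733/63822·(0.991900+0.979700+0.933600+0.908500+0.873800+0.868000))/(1+1733/63822) = 8267/10000 ≈ 0.826700

1 1 9919/10000
2 2 9797/10000
3 3 1167/1250
4 4 1817/2000
5 5 4369/5000
6 6 217/250
7 7 8267/10000
s(1y) = (1/(9919/10000) − 1)/(1) = 81/9919 ≈ 0.8166%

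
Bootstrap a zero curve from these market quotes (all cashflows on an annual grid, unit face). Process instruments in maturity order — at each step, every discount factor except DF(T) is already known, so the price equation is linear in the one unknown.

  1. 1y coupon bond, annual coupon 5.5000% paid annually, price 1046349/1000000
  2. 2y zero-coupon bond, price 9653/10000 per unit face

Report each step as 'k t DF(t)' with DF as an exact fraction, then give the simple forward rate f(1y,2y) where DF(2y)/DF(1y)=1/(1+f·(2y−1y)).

step 1 [1y] bond c/1=11/200: DF=(1046349/1000000 − 11/200·(0))/(1+11/200) = 4959/5000 ≈ 0.991800
step 2 [2y] zero: DF = P = 9653/10000 ≈ 0.965300

1 1 4959/5000
2 2 9653/10000
f(1y,2y) = ((4959/5000)/(9653/10000) − 1)/(1) = 265/9653 ≈ 2.7453%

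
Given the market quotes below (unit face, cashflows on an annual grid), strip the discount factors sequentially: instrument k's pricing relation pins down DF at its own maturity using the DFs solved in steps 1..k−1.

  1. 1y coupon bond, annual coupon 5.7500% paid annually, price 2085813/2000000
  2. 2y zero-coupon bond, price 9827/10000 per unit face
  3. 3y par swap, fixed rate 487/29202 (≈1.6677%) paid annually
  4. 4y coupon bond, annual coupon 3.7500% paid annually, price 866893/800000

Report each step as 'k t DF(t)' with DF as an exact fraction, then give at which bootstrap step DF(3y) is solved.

step 1 [1y] bond c/1=23/400: DF=(2085813/2000000 − 23/400·(0))/(1+23/400) = 4931/5000 ≈ 0.986200
step 2 [2y] zero: DF = P = 9827/10000 ≈ 0.982700
step 3 [3y] swap r/1=487/29202: DF=(1 − 487/29202·(0.986200+0.982700))/(1+487/29202) = 9513/10000 ≈ 0.951300
step 4 [4y] bond c/1=3/80: DF=(866893/800000 − 3/80·(0.986200+0.982700+0.951300))/(1+3/80) = 9389/10000 ≈ 0.938900

1 1 4931/5000
2 2 9827/10000
3 3 9513/10000
4 4 9389/10000
DF(3y) is solved at step 3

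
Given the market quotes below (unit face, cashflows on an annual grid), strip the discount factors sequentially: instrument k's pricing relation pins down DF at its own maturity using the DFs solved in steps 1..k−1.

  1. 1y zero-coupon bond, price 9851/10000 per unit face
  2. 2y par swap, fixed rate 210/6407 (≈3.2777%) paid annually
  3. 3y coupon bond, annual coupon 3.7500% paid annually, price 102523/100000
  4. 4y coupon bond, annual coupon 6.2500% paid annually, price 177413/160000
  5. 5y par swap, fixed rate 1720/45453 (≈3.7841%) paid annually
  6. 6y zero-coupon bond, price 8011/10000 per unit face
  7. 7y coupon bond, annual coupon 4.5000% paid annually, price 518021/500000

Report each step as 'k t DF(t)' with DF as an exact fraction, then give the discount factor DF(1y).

1 1 9851/10000
2 2 937/1000
3 3 9187/10000
4 4 1753/2000
5 5 207/250
6 6 8011/10000
7 7 1903/2500
DF(1y) = 9851/10000 ≈ 0.985100

step 1 [1y] zero: DF = P = 9851/10000 ≈ 0.985100
step 2 [2y] swap r/1=210/6407: DF=(1 − 210/6407·(0.985100))/(1+210/6407) = 937/1000 ≈ 0.937000
step 3 [3y] bond c/1=3/80: DF=(102523/100000 − 3/80·(0.985100+0.937000))/(1+3/80) = 9187/10000 ≈ 0.918700
step 4 [4y] bond c/1=1/16: DF=(177413/160000 − 1/16·(0.985100+0.937000+0.918700))/(1+1/16) = 1753/2000 ≈ 0.876500
step 5 [5y] swap r/1=1720/45453: DF=(1 − 1720/45453·(0.985100+0.937000+0.918700+0.876500))/(1+1720/45453) = 207/250 ≈ 0.828000
step 6 [6y] zero: DF = P = 8011/10000 ≈ 0.801100
step 7 [7y] bond c/1=9/200: DF=(518021/500000 − 9/200·(0.985100+0.937000+0.918700+0.876500+0.828000+0.801100))/(1+9/200) = 1903/2500 ≈ 0.761200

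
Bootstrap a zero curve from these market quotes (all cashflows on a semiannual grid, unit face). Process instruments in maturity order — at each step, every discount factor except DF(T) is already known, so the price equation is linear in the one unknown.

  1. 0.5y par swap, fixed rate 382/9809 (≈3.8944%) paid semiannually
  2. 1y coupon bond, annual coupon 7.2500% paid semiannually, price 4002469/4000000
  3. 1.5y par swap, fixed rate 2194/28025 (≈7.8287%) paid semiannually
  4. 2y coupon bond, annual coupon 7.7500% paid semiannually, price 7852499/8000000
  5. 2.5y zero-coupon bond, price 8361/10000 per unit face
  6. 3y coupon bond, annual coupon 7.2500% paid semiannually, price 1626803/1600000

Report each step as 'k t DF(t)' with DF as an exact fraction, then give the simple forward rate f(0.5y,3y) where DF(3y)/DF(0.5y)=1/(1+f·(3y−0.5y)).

step 1 [0.5y] swap r/2=191/9809: DF=(1 − 191/9809·(0))/(1+191/9809) = 9809/10000 ≈ 0.980900
step 2 [1y] bond c/2=29/800: DF=(4002469/4000000 − 29/800·(0.980900))/(1+29/800) = 9313/10000 ≈ 0.931300
step 3 [1.5y] swap r/2=1097/28025: DF=(1 − 1097/28025·(0.980900+0.931300))/(1+1097/28025) = 8903/10000 ≈ 0.890300
step 4 [2y] bond c/2=31/800: DF=(7852499/8000000 − 31/800·(0.980900+0.931300+0.890300))/(1+31/800) = 2101/2500 ≈ 0.840400
step 5 [2.5y] zero: DF = P = 8361/10000 ≈ 0.836100
step 6 [3y] bond c/2=29/800: DF=(1626803/1600000 − 29/800·(0.980900+0.931300+0.890300+0.840400+0.836100))/(1+29/800) = 1649/2000 ≈ 0.824500

1 1/2 9809/10000
2 1 9313/10000
3 3/2 8903/10000
4 2 2101/2500
5 5/2 8361/10000
6 3 1649/2000
f(0.5y,3y) = ((9809/10000)/(1649/2000) − 1)/(5/2) = 184/2425 ≈ 7.5876%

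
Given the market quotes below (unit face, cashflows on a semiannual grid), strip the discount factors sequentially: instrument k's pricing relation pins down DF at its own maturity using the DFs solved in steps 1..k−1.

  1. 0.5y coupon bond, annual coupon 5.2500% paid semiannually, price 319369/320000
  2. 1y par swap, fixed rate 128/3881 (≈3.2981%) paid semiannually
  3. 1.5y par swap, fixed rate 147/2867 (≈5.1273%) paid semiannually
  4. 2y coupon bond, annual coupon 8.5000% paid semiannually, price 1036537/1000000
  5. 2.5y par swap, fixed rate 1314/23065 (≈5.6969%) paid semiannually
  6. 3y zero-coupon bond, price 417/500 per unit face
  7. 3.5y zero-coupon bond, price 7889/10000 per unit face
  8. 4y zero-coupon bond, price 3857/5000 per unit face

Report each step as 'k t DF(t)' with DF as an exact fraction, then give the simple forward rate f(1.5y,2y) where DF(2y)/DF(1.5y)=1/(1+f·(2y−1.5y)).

1 1/2 389/400
2 1 121/125
3 3/2 1853/2000
4 2 4387/5000
5 5/2 4343/5000
6 3 417/500
7 7/2 7889/10000
8 4 3857/5000
f(1.5y,2y) = ((1853/2000)/(4387/5000) − 1)/(1/2) = 491/4387 ≈ 11.1922%

step 1 [0.5y] bond c/2=21/800: DF=(319369/320000 − 21/800·(0))/(1+21/800) = 389/400 ≈ 0.972500
step 2 [1y] swap r/2=64/3881: DF=(1 − 64/3881·(0.972500))/(1+64/3881) = 121/125 ≈ 0.968000
step 3 [1.5y] swap r/2=147/5734: DF=(1 − 147/5734·(0.972500+0.968000))/(1+147/5734) = 1853/2000 ≈ 0.926500
step 4 [2y] bond c/2=17/400: DF=(1036537/1000000 − 17/400·(0.972500+0.968000+0.926500))/(1+17/400) = 4387/5000 ≈ 0.877400
step 5 [2.5y] swap r/2=657/23065: DF=(1 − 657/23065·(0.972500+0.968000+0.926500+0.877400))/(1+657/23065) = 4343/5000 ≈ 0.868600
step 6 [3y] zero: DF = P = 417/500 ≈ 0.834000
step 7 [3.5y] zero: DF = P = 7889/10000 ≈ 0.788900
step 8 [4y] zero: DF = P = 3857/5000 ≈ 0.771400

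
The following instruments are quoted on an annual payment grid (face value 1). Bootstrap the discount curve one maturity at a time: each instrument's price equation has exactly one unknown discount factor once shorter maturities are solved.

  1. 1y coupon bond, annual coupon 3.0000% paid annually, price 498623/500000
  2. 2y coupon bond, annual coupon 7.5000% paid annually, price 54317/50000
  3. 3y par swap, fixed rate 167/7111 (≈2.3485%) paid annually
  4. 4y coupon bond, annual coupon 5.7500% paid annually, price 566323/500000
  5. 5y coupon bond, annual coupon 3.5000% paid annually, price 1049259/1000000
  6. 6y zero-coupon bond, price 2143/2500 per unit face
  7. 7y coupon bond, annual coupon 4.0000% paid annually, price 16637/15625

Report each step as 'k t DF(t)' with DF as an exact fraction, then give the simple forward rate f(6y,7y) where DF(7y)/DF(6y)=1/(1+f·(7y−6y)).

1 1 4841/5000
2 2 943/1000
3 3 2333/2500
4 4 2291/2500
5 5 4433/5000
6 6 2143/2500
7 7 8121/10000
f(6y,7y) = ((2143/2500)/(8121/10000) − 1)/(1) = 451/8121 ≈ 5.5535%

step 1 [1y] bond c/1=3/100: DF=(498623/500000 − 3/100·(0))/(1+3/100) = 4841/5000 ≈ 0.968200
step 2 [2y] bond c/1=3/40: DF=(54317/50000 − 3/40·(0.968200))/(1+3/40) = 943/1000 ≈ 0.943000
step 3 [3y] swap r/1=167/7111: DF=(1 − 167/7111·(0.968200+0.943000))/(1+167/7111) = 2333/2500 ≈ 0.933200
step 4 [4y] bond c/1=23/400: DF=(566323/500000 − 23/400·(0.968200+0.943000+0.933200))/(1+23/400) = 2291/2500 ≈ 0.916400
step 5 [5y] bond c/1=7/200: DF=(1049259/1000000 − 7/200·(0.968200+0.943000+0.933200+0.916400))/(1+7/200) = 4433/5000 ≈ 0.886600
step 6 [6y] zero: DF = P = 2143/2500 ≈ 0.857200
step 7 [7y] bond c/1=1/25: DF=(16637/15625 − 1/25·(0.968200+0.943000+0.933200+0.916400+0.886600+0.857200))/(1+1/25) = 8121/10000 ≈ 0.812100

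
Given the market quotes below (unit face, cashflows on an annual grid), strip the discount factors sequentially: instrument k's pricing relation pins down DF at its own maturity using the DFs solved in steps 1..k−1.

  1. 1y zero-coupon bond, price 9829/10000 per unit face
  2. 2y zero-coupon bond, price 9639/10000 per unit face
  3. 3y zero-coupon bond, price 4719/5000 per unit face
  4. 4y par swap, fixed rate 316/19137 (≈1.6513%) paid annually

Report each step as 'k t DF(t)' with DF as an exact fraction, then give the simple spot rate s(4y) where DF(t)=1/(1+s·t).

step 1 [1y] zero: DF = P = 9829/10000 ≈ 0.982900
step 2 [2y] zero: DF = P = 9639/10000 ≈ 0.963900
step 3 [3y] zero: DF = P = 4719/5000 ≈ 0.943800
step 4 [4y] swap r/1=316/19137: DF=(1 − 316/19137·(0.982900+0.963900+0.943800))/(1+316/19137) = 1171/1250 ≈ 0.936800

1 1 9829/10000
2 2 9639/10000
3 3 4719/5000
4 4 1171/1250
s(4y) = (1/(1171/1250) − 1)/(4) = 79/4684 ≈ 1.6866%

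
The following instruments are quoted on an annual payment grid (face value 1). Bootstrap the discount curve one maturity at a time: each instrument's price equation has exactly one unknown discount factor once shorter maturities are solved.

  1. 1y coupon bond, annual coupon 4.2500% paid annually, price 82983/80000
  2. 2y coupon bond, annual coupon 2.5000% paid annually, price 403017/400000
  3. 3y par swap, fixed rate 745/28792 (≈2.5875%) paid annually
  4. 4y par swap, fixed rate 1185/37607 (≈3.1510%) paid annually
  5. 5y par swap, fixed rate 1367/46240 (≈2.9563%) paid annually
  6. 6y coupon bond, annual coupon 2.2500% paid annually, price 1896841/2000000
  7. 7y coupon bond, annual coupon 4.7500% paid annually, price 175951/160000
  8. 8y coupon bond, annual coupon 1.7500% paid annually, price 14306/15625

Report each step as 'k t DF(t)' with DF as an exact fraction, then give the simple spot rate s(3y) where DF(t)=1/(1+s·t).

step 1 [1y] bond c/1=17/400: DF=(82983/80000 − 17/400·(0))/(1+17/400) = 199/200 ≈ 0.995000
step 2 [2y] bond c/1=1/40: DF=(403017/400000 − 1/40·(0.995000))/(1+1/40) = 9587/10000 ≈ 0.958700
step 3 [3y] swap r/1=745/28792: DF=(1 − 745/28792·(0.995000+0.958700))/(1+745/28792) = 1851/2000 ≈ 0.925500
step 4 [4y] swap r/1=1185/37607: DF=(1 − 1185/37607·(0.995000+0.958700+0.925500))/(1+1185/37607) = 1763/2000 ≈ 0.881500
step 5 [5y] swap r/1=1367/46240: DF=(1 − 1367/46240·(0.995000+0.958700+0.925500+0.881500))/(1+1367/46240) = 8633/10000 ≈ 0.863300
step 6 [6y] bond c/1=9/400: DF=(1896841/2000000 − 9/400·(0.995000+0.958700+0.925500+0.881500+0.863300))/(1+9/400) = 4129/5000 ≈ 0.825800
step 7 [7y] bond c/1=19/400: DF=(175951/160000 − 19/400·(0.995000+0.958700+0.925500+0.881500+0.863300+0.825800))/(1+19/400) = 8027/10000 ≈ 0.802700
step 8 [8y] bond c/1=7/400: DF=(14306/15625 − 7/400·(0.995000+0.958700+0.925500+0.881500+0.863300+0.825800+0.802700))/(1+7/400) = 7923/10000 ≈ 0.792300

1 1 199/200
2 2 9587/10000
3 3 1851/2000
4 4 1763/2000
5 5 8633/10000
6 6 4129/5000
7 7 8027/10000
8 8 7923/10000
s(3y) = (1/(1851/2000) − 1)/(3) = 149/5553 ≈ 2.6832%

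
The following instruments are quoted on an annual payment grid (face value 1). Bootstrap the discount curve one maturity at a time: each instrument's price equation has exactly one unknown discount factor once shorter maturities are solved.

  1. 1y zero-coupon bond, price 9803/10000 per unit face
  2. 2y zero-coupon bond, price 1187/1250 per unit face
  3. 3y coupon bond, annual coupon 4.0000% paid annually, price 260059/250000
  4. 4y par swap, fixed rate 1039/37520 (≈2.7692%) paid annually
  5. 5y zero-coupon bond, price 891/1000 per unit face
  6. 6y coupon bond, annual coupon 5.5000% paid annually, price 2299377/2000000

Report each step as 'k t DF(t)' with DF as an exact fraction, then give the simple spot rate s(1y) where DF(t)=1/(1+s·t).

step 1 [1y] zero: DF = P = 9803/10000 ≈ 0.980300
step 2 [2y] zero: DF = P = 1187/1250 ≈ 0.949600
step 3 [3y] bond c/1=1/25: DF=(260059/250000 − 1/25·(0.980300+0.949600))/(1+1/25) = 463/500 ≈ 0.926000
step 4 [4y] swap r/1=1039/37520: DF=(1 − 1039/37520·(0.980300+0.949600+0.926000))/(1+1039/37520) = 8961/10000 ≈ 0.896100
step 5 [5y] zero: DF = P = 891/1000 ≈ 0.891000
step 6 [6y] bond c/1=11/200: DF=(2299377/2000000 − 11/200·(0.980300+0.949600+0.926000+0.896100+0.891000))/(1+11/200) = 8477/10000 ≈ 0.847700

1 1 9803/10000
2 2 1187/1250
3 3 463/500
4 4 8961/10000
5 5 891/1000
6 6 8477/10000
s(1y) = (1/(9803/10000) − 1)/(1) = 197/9803 ≈ 2.0096%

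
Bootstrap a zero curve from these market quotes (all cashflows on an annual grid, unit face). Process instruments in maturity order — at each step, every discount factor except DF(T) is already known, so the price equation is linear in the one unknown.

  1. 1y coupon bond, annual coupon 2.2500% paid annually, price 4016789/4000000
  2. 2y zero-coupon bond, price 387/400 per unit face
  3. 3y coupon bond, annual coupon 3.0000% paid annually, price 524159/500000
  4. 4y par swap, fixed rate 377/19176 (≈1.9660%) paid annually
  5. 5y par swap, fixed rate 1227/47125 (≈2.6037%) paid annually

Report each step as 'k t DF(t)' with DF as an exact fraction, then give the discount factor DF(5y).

step 1 [1y] bond c/1=9/400: DF=(4016789/4000000 − 9/400·(0))/(1+9/400) = 9821/10000 ≈ 0.982100
step 2 [2y] zero: DF = P = 387/400 ≈ 0.967500
step 3 [3y] bond c/1=3/100: DF=(524159/500000 − 3/100·(0.982100+0.967500))/(1+3/100) = 961/1000 ≈ 0.961000
step 4 [4y] swap r/1=377/19176: DF=(1 − 377/19176·(0.982100+0.967500+0.961000))/(1+377/19176) = 4623/5000 ≈ 0.924600
step 5 [5y] swap r/1=1227/47125: DF=(1 − 1227/47125·(0.982100+0.967500+0.961000+0.924600))/(1+1227/47125) = 8773/10000 ≈ 0.877300

1 1 9821/10000
2 2 387/400
3 3 961/1000
4 4 4623/5000
5 5 8773/10000
DF(5y) = 8773/10000 ≈ 0.877300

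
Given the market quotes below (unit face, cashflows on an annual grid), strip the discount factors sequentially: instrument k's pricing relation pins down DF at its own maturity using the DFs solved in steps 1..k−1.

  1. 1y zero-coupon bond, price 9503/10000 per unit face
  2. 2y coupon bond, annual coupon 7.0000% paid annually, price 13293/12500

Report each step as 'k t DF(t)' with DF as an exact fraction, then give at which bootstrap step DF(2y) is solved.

1 1 9503/10000
2 2 9317/10000
DF(2y) is solved at step 2

step 1 [1y] zero: DF = P = 9503/10000 ≈ 0.950300
step 2 [2y] bond c/1=7/100: DF=(13293/12500 − 7/100·(0.950300))/(1+7/100) = 9317/10000 ≈ 0.931700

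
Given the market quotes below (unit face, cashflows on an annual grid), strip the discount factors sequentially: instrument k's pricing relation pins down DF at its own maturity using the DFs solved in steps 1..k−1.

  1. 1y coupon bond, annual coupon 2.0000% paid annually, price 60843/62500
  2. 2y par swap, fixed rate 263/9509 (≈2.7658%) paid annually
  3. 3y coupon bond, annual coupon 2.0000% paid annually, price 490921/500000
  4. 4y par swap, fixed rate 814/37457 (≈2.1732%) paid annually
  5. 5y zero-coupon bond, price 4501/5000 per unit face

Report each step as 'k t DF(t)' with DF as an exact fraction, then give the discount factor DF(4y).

1 1 1193/1250
2 2 4737/5000
3 3 9253/10000
4 4 4593/5000
5 5 4501/5000
DF(4y) = 4593/5000 ≈ 0.918600

step 1 [1y] bond c/1=1/50: DF=(60843/62500 − 1/50·(0))/(1+1/50) = 1193/1250 ≈ 0.954400
step 2 [2y] swap r/1=263/9509: DF=(1 − 263/9509·(0.954400))/(1+263/9509) = 4737/5000 ≈ 0.947400
step 3 [3y] bond c/1=1/50: DF=(490921/500000 − 1/50·(0.954400+0.947400))/(1+1/50) = 9253/10000 ≈ 0.925300
step 4 [4y] swap r/1=814/37457: DF=(1 − 814/37457·(0.954400+0.947400+0.925300))/(1+814/37457) = 4593/5000 ≈ 0.918600
step 5 [5y] zero: DF = P = 4501/5000 ≈ 0.900200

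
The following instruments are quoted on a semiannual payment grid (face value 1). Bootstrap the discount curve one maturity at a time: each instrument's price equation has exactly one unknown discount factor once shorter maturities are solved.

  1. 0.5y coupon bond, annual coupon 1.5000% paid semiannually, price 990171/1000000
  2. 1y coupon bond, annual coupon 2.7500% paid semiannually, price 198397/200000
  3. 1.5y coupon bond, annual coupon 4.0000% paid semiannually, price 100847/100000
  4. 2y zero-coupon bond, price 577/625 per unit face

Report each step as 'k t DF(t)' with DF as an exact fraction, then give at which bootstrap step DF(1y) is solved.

1 1/2 2457/2500
2 1 2413/2500
3 3/2 1901/2000
4 2 577/625
DF(1y) is solved at step 2

step 1 [0.5y] bond c/2=3/400: DF=(990171/1000000 − 3/400·(0))/(1+3/400) = 2457/2500 ≈ 0.982800
step 2 [1y] bond c/2=11/800: DF=(198397/200000 − 11/800·(0.982800))/(1+11/800) = 2413/2500 ≈ 0.965200
step 3 [1.5y] bond c/2=1/50: DF=(100847/100000 − 1/50·(0.982800+0.965200))/(1+1/50) = 1901/2000 ≈ 0.950500
step 4 [2y] zero: DF = P = 577/625 ≈ 0.923200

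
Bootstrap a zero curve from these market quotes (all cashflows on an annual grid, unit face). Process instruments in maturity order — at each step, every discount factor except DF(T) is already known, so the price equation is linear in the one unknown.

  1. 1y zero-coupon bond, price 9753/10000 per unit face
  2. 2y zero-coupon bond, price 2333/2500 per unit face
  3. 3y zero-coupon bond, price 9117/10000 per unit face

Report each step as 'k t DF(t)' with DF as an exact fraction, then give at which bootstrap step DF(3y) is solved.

1 1 9753/10000
2 2 2333/2500
3 3 9117/10000
DF(3y) is solved at step 3

step 1 [1y] zero: DF = P = 9753/10000 ≈ 0.975300
step 2 [2y] zero: DF = P = 2333/2500 ≈ 0.933200
step 3 [3y] zero: DF = P = 9117/10000 ≈ 0.911700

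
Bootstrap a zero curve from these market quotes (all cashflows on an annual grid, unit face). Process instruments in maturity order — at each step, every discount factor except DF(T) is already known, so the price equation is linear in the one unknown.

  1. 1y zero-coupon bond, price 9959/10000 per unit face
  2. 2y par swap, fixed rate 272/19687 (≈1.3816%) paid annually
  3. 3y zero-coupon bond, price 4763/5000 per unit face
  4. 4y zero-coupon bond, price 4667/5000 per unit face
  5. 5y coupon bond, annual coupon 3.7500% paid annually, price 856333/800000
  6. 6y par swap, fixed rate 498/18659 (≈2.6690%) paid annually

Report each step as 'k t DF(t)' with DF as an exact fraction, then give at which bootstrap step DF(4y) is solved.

1 1 9959/10000
2 2 608/625
3 3 4763/5000
4 4 4667/5000
5 5 2231/2500
6 6 4253/5000
DF(4y) is solved at step 4

step 1 [1y] zero: DF = P = 9959/10000 ≈ 0.995900
step 2 [2y] swap r/1=272/19687: DF=(1 − 272/19687·(0.995900))/(1+272/19687) = 608/625 ≈ 0.972800
step 3 [3y] zero: DF = P = 4763/5000 ≈ 0.952600
step 4 [4y] zero: DF = P = 4667/5000 ≈ 0.933400
step 5 [5y] bond c/1=3/80: DF=(856333/800000 − 3/80·(0.995900+0.972800+0.952600+0.933400))/(1+3/80) = 2231/2500 ≈ 0.892400
step 6 [6y] swap r/1=498/18659: DF=(1 − 498/18659·(0.995900+0.972800+0.952600+0.933400+0.892400))/(1+498/18659) = 4253/5000 ≈ 0.850600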